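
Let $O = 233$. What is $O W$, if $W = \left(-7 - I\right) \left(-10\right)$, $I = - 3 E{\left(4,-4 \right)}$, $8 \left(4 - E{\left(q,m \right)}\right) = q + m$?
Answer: $-11650$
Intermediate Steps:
$E{\left(q,m \right)} = 4 - \frac{m}{8} - \frac{q}{8}$ ($E{\left(q,m \right)} = 4 - \frac{q + m}{8} = 4 - \frac{m + q}{8} = 4 - \left(\frac{m}{8} + \frac{q}{8}\right) = 4 - \frac{m}{8} - \frac{q}{8}$)
$I = -12$ ($I = - 3 \left(4 - - \frac{1}{2} - \frac{1}{2}\right) = - 3 \left(4 + \frac{1}{2} - \frac{1}{2}\right) = \left(-3\right) 4 = -12$)
$W = -50$ ($W = \left(-7 - -12\right) \left(-10\right) = \left(-7 + 12\right) \left(-10\right) = 5 \left(-10\right) = -50$)
$O W = 233 \left(-50\right) = -11650$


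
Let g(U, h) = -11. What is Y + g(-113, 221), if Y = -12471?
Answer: -12482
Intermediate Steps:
Y + g(-113, 221) = -12471 - 11 = -12482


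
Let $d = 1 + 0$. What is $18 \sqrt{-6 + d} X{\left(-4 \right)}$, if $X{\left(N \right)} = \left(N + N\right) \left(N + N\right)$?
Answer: $1152 i \sqrt{5} \approx 2575.9 i$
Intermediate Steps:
$d = 1$
$X{\left(N \right)} = 4 N^{2}$ ($X{\left(N \right)} = 2 N 2 N = 4 N^{2}$)
$18 \sqrt{-6 + d} X{\left(-4 \right)} = 18 \sqrt{-6 + 1} \cdot 4 \left(-4\right)^{2} = 18 \sqrt{-5} \cdot 4 \cdot 16 = 18 i \sqrt{5} \cdot 64 = 1152 i \sqrt{5}$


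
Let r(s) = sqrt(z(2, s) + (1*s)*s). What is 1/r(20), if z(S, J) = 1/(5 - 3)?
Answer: sqrt(178)/267 ≈ 0.049969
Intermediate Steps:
z(S, J) = 1/2
r(s) = sqrt(1/2 + s**2) (r(s) = sqrt(1/2 + (1*s)*s) = sqrt(1/2 + s*s) = sqrt(1/2 + s**2))
1/r(20) = 1/(sqrt(2 + 4*20**2)/2) = 1/(sqrt(2 + 4*400)/2) = 1/(sqrt(2 + 1600)/2) = 1/(sqrt(1602)/2) = 1/((3*sqrt(178))/2) = 1/(3*sqrt(178)/2) = sqrt(178)/267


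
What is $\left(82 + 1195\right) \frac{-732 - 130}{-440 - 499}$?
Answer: $\frac{1100774}{939} \approx 1172.3$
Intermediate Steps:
$\left(82 + 1195\right) \frac{-732 - 130}{-440 - 499} = 1277 \left(- \frac{862}{-440 - 499}\right) = 1277 \left(- \frac{862}{-939}\right) = 1277 \left(\left(-862\right) \left(- \frac{1}{939}\right)\right) = 1277 \cdot \frac{862}{939} = \frac{1100774}{939}$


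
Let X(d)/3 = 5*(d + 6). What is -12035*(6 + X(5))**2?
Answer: -351915435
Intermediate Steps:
X(d) = 90 + 15*d (X(d) = 3*(5*(d + 6)) = 3*(5*(6 + d)) = 3*(30 + 5*d) = 90 + 15*d)
-12035*(6 + X(5))**2 = -12035*(6 + (90 + 15*5))**2 = -12035*(6 + (90 + 75))**2 = -12035*(6 + 165)**2 = -12035*171**2 = -12035*29241 = -351915435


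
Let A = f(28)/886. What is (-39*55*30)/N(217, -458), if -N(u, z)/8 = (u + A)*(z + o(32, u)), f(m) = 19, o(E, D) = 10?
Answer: -14253525/172283776 ≈ -0.082733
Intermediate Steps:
A = 19/886 ≈ 0.021445
N(u, z) = -8*(10 + z)*(19/886 + u) (N(u, z) = -8*(u + 19/886)*(z + 10) = -8*(19/886 + u)*(10 + z) = -8*(10 + z)*(19/886 + u))
(-39*55*30)/N(217, -458) = (-39*55*30)/(-760/443 - 80*217 - 76/443*(-458) - 8*217*(-458)) = (-2145*30)/(-760/443 - 17360 + 34808/443 + 795088) = -64350/344567552/443 = -64350*443/344567552 = -14253525/172283776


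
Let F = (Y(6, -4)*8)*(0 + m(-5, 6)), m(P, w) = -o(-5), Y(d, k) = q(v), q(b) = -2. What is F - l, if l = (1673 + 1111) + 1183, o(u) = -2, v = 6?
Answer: -3999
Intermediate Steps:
Y(d, k) = -2
m(P, w) = 2 (m(P, w) = -1*(-2) = 2)
F = -32 (F = (-2*8)*(0 + 2) = -16*2 = -32)
l = 3967 (l = 2784 + 1183 = 3967)
F - l = -32 - 1*3967 = -32 - 3967 = -3999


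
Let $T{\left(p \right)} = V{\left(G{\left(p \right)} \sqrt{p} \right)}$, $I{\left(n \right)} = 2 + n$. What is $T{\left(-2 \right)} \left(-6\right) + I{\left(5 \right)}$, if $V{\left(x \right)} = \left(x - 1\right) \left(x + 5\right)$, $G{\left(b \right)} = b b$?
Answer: $229 - 96 i \sqrt{2} \approx 229.0 - 135.76 i$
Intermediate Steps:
$G{\left(b \right)} = b^{2}$
$V{\left(x \right)} = \left(-1 + x\right) \left(5 + x\right)$
$T{\left(p \right)} = -5 + p^{5} + 4 p^{\frac{5}{2}}$ ($T{\left(p \right)} = -5 + \left(p^{2} \sqrt{p}\right)^{2} + 4 p^{2} \sqrt{p} = -5 + \left(p^{\frac{5}{2}}\right)^{2} + 4 p^{\frac{5}{2}} = -5 + p^{5} + 4 p^{\frac{5}{2}}$)
$T{\left(-2 \right)} \left(-6\right) + I{\left(5 \right)} = \left(-5 + \left(-2\right)^{5} + 4 \left(-2\right)^{\frac{5}{2}}\right) \left(-6\right) + \left(2 + 5\right) = \left(-5 - 32 + 4 \cdot 4 i \sqrt{2}\right) \left(-6\right) + 7 = \left(-5 - 32 + 16 i \sqrt{2}\right) \left(-6\right) + 7 = \left(-37 + 16 i \sqrt{2}\right) \left(-6\right) + 7 = \left(222 - 96 i \sqrt{2}\right) + 7 = 229 - 96 i \sqrt{2}$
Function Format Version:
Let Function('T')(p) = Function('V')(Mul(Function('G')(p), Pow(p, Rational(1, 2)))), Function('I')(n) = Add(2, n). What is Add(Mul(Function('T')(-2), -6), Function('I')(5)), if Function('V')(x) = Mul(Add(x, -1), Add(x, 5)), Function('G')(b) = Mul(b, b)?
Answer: Add(229, Mul(-96, I, Pow(2, Rational(1, 2)))) ≈ Add(229.00, Mul(-135.76, I))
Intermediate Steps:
Function('G')(b) = Pow(b, 2)
Function('V')(x) = Mul(Add(-1, x), Add(5, x))
Function('T')(p) = Add(-5, Pow(p, 5), Mul(4, Pow(p, Rational(5, 2)))) (Function('T')(p) = Add(-5, Pow(Mul(Pow(p, 2), Pow(p, Rational(1, 2))), 2), Mul(4, Mul(Pow(p, 2), Pow(p, Rational(1, 2))))) = Add(-5, Pow(Pow(p, Rational(5, 2)), 2), Mul(4, Pow(p, Rational(5, 2)))) = Add(-5, Pow(p, 5), Mul(4, Pow(p, Rational(5, 2)))))
Add(Mul(Function('T')(-2), -6), Function('I')(5)) = Add(Mul(Add(-5, Pow(-2, 5), Mul(4, Pow(-2, Rational(5, 2)))), -6), Add(2, 5)) = Add(Mul(Add(-5, -32, Mul(4, Mul(4, I, Pow(2, Rational(1, 2))))), -6), 7) = Add(Mul(Add(-5, -32, Mul(16, I, Pow(2, Rational(1, 2)))), -6), 7) = Add(Mul(Add(-37, Mul(16, I, Pow(2, Rational(1, 2)))), -6), 7) = Add(Add(222, Mul(-96, I, Pow(2, Rational(1, 2)))), 7) = Add(229, Mul(-96, I, Pow(2, Rational(1, 2))))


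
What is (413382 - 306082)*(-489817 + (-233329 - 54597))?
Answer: -83451823900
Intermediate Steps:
(413382 - 306082)*(-489817 + (-233329 - 54597)) = 107300*(-489817 - 287926) = 107300*(-777743) = -83451823900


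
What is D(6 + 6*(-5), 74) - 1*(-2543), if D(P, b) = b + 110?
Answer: 2727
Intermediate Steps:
D(P, b) = 110 + b
D(6 + 6*(-5), 74) - 1*(-2543) = (110 + 74) - 1*(-2543) = 184 + 2543 = 2727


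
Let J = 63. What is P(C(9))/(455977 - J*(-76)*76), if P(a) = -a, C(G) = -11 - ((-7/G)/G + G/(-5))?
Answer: 3691/332045325 ≈ 1.1116e-5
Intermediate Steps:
C(G) = -11 + 7/G² + G/5 (C(G) = -11 - (-7/G² + G*(-⅕)) = -11 - (-7/G² - G/5) = -11 + (7/G² + G/5) = -11 + 7/G² + G/5)
P(C(9))/(455977 - J*(-76)*76) = (-(-11 + 7/9² + (⅕)*9))/(455977 - 63*(-76)*76) = (-(-11 + 7*(1/81) + 9/5))/(455977 - (-4788)*76) = (-(-11 + 7/81 + 9/5))/(455977 - 1*(-363888)) = (-1*(-3691/405))/(455977 + 363888) = (3691/405)/819865 = (3691/405)*(1/819865) = 3691/332045325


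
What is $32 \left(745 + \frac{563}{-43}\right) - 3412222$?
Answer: $- \frac{145718442}{43} \approx -3.3888 \cdot 10^{6}$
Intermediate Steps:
$32 \left(745 + \frac{563}{-43}\right) - 3412222 = 32 \left(745 + 563 \left(- \frac{1}{43}\right)\right) - 3412222 = 32 \left(745 - \frac{563}{43}\right) - 3412222 = 32 \cdot \frac{31472}{43} - 3412222 = \frac{1007104}{43} - 3412222 = - \frac{145718442}{43}$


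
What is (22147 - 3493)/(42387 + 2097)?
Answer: 3109/7414 ≈ 0.41934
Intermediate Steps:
(22147 - 3493)/(42387 + 2097) = 18654/44484 = 18654*(1/44484) = 3109/7414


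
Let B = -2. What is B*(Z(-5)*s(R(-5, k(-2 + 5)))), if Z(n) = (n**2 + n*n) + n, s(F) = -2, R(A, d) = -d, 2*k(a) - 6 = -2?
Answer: 180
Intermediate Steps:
k(a) = 2 (k(a) = 3 + (1/2)*(-2) = 3 - 1 = 2)
Z(n) = n + 2*n**2 (Z(n) = (n**2 + n**2) + n = 2*n**2 + n = n + 2*n**2)
B*(Z(-5)*s(R(-5, k(-2 + 5)))) = -2*(-5*(1 + 2*(-5)))*(-2) = -2*(-5*(1 - 10))*(-2) = -2*(-5*(-9))*(-2) = -90*(-2) = -2*(-90) = 180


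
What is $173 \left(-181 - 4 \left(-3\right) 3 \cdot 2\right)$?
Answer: $-18857$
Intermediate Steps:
$173 \left(-181 - 4 \left(-3\right) 3 \cdot 2\right) = 173 \left(-181 - 4 \left(\left(-9\right) 2\right)\right) = 173 \left(-181 - -72\right) = 173 \left(-181 + 72\right) = 173 \left(-109\right) = -18857$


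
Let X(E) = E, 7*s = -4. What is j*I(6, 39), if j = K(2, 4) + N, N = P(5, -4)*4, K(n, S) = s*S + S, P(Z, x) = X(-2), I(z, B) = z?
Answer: -264/7 ≈ -37.714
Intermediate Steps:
s = -4/7 (s = (1/7)*(-4) = -4/7 ≈ -0.57143)
P(Z, x) = -2
K(n, S) = 3*S/7 (K(n, S) = -4*S/7 + S = 3*S/7)
N = -8 (N = -2*4 = -8)
j = -44/7 (j = (3/7)*4 - 8 = 12/7 - 8 = -44/7 ≈ -6.2857)
j*I(6, 39) = -44/7*6 = -264/7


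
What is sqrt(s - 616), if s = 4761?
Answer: sqrt(4145) ≈ 64.382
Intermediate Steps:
sqrt(s - 616) = sqrt(4761 - 616) = sqrt(4145)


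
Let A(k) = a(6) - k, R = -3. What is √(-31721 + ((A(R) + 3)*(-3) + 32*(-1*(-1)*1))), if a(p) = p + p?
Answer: 3*I*√3527 ≈ 178.17*I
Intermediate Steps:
a(p) = 2*p
A(k) = 12 - k (A(k) = 2*6 - k = 12 - k)
√(-31721 + ((A(R) + 3)*(-3) + 32*(-1*(-1)*1))) = √(-31721 + (((12 - 1*(-3)) + 3)*(-3) + 32*(-1*(-1)*1))) = √(-31721 + (((12 + 3) + 3)*(-3) + 32*(1*1))) = √(-31721 + ((15 + 3)*(-3) + 32*1)) = √(-31721 + (18*(-3) + 32)) = √(-31721 + (-54 + 32)) = √(-31721 - 22) = √(-31743) = 3*I*√3527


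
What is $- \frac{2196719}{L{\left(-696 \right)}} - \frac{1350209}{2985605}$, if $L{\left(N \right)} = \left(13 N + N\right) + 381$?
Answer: $\frac{935127603304}{3993459945} \approx 234.16$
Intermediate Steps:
$L{\left(N \right)} = 381 + 14 N$ ($L{\left(N \right)} = 14 N + 381 = 381 + 14 N$)
$- \frac{2196719}{L{\left(-696 \right)}} - \frac{1350209}{2985605} = - \frac{2196719}{381 + 14 \left(-696\right)} - \frac{1350209}{2985605} = - \frac{2196719}{381 - 9744} - \frac{192887}{426515} = - \frac{2196719}{-9363} - \frac{192887}{426515} = \left(-2196719\right) \left(- \frac{1}{9363}\right) - \frac{192887}{426515} = \frac{2196719}{9363} - \frac{192887}{426515} = \frac{935127603304}{3993459945}$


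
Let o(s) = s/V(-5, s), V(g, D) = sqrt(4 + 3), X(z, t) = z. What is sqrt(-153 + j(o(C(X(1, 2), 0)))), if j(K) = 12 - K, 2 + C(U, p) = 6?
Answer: sqrt(-6909 - 28*sqrt(7))/7 ≈ 11.938*I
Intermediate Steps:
V(g, D) = sqrt(7)
C(U, p) = 4 (C(U, p) = -2 + 6 = 4)
o(s) = s*sqrt(7)/7 (o(s) = s/(sqrt(7)) = s*(sqrt(7)/7) = s*sqrt(7)/7)
sqrt(-153 + j(o(C(X(1, 2), 0)))) = sqrt(-153 + (12 - 4*sqrt(7)/7)) = sqrt(-141 - 4*sqrt(7)/7)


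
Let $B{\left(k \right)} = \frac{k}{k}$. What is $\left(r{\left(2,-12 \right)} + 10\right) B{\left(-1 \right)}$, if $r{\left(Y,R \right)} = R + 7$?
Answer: $5$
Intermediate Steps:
$r{\left(Y,R \right)} = 7 + R$
$B{\left(k \right)} = 1$
$\left(r{\left(2,-12 \right)} + 10\right) B{\left(-1 \right)} = \left(\left(7 - 12\right) + 10\right) 1 = \left(-5 + 10\right) 1 = 5 \cdot 1 = 5$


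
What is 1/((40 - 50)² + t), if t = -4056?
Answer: -1/3956 ≈ -0.00025278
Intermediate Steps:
1/((40 - 50)² + t) = 1/((40 - 50)² - 4056) = 1/((-10)² - 4056) = 1/(100 - 4056) = 1/(-3956) = -1/3956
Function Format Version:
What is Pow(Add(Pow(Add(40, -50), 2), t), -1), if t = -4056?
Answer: Rational(-1, 3956) ≈ -0.00025278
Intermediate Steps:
Pow(Add(Pow(Add(40, -50), 2), t), -1) = Pow(Add(Pow(Add(40, -50), 2), -4056), -1) = Pow(Add(Pow(-10, 2), -4056), -1) = Pow(Add(100, -4056), -1) = Pow(-3956, -1) = Rational(-1, 3956)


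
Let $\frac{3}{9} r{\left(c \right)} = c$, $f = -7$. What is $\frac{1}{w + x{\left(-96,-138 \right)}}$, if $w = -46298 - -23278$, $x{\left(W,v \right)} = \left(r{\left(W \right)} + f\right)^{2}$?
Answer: $\frac{1}{64005} \approx 1.5624 \cdot 10^{-5}$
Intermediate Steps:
$r{\left(c \right)} = 3 c$
$x{\left(W,v \right)} = \left(-7 + 3 W\right)^{2}$ ($x{\left(W,v \right)} = \left(3 W - 7\right)^{2} = \left(-7 + 3 W\right)^{2}$)
$w = -23020$ ($w = -46298 + 23278 = -23020$)
$\frac{1}{w + x{\left(-96,-138 \right)}} = \frac{1}{-23020 + \left(-7 + 3 \left(-96\right)\right)^{2}} = \frac{1}{-23020 + \left(-7 - 288\right)^{2}} = \frac{1}{-23020 + \left(-295\right)^{2}} = \frac{1}{-23020 + 87025} = \frac{1}{64005}$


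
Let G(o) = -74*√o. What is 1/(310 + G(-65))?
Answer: 31/45204 + 37*I*√65/226020 ≈ 0.00068578 + 0.0013198*I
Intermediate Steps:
1/(310 + G(-65)) = 1/(310 - 74*I*√65)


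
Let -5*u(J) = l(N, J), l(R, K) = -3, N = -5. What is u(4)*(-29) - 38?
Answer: -277/5 ≈ -55.400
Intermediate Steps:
u(J) = ⅗ (u(J) = -⅕*(-3) = ⅗)
u(4)*(-29) - 38 = (⅗)*(-29) - 38 = -87/5 - 38 = -277/5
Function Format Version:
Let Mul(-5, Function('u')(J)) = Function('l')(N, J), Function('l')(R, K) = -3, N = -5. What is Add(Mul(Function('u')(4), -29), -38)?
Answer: Rational(-277, 5) ≈ -55.400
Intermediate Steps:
Function('u')(J) = Rational(3, 5) (Function('u')(J) = Mul(Rational(-1, 5), -3) = Rational(3, 5))
Add(Mul(Function('u')(4), -29), -38) = Add(Mul(Rational(3, 5), -29), -38) = Add(Rational(-87, 5), -38) = Rational(-277, 5)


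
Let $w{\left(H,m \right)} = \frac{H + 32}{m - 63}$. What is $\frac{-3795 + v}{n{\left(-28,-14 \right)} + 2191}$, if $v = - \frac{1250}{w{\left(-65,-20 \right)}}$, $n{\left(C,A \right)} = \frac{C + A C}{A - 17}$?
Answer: $- \frac{7098535}{2229381} \approx -3.1841$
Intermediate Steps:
$n{\left(C,A \right)} = \frac{C + A C}{-17 + A}$
$w{\left(H,m \right)} = \frac{32 + H}{-63 + m}$
$v = - \frac{103750}{33}$ ($v = - \frac{1250}{\frac{1}{-63 - 20} \left(32 - 65\right)} = - \frac{1250}{\frac{1}{-83} \left(-33\right)} = - \frac{1250}{\left(- \frac{1}{83}\right) \left(-33\right)} = - \frac{1250}{\frac{33}{83}} = \left(-1250\right) \frac{83}{33} = - \frac{103750}{33} \approx -3143.9$)
$\frac{-3795 + v}{n{\left(-28,-14 \right)} + 2191} = \frac{-3795 - \frac{103750}{33}}{- \frac{28 \left(1 - 14\right)}{-17 - 14} + 2191} = - \frac{228985}{33 \left(\left(-28\right) \frac{1}{-31} \left(-13\right) + 2191\right)} = - \frac{228985}{33 \left(\left(-28\right) \left(- \frac{1}{31}\right) \left(-13\right) + 2191\right)} = - \frac{228985}{33 \left(- \frac{364}{31} + 2191\right)} = - \frac{228985}{33 \cdot \frac{67557}{31}} = \left(- \frac{228985}{33}\right) \frac{31}{67557} = - \frac{7098535}{2229381}$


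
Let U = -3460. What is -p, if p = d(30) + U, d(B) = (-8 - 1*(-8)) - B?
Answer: 3490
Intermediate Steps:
d(B) = -B (d(B) = (-8 + 8) - B = 0 - B = -B)
p = -3490 (p = -1*30 - 3460 = -30 - 3460 = -3490)
-p = -1*(-3490) = 3490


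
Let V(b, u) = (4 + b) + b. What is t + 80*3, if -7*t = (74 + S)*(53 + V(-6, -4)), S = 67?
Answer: -4665/7 ≈ -666.43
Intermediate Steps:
V(b, u) = 4 + 2*b
t = -6345/7 (t = -(74 + 67)*(53 + (4 + 2*(-6)))/7 = -141*(53 + (4 - 12))/7 = -141*(53 - 8)/7 = -141*45/7 = -⅐*6345 = -6345/7 ≈ -906.43)
t + 80*3 = -6345/7 + 80*3 = -6345/7 + 240 = -4665/7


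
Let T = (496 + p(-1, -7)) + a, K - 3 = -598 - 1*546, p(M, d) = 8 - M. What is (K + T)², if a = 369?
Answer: 71289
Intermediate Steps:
K = -1141 (K = 3 + (-598 - 1*546) = 3 + (-598 - 546) = 3 - 1144 = -1141)
T = 874 (T = (496 + (8 - 1*(-1))) + 369 = (496 + (8 + 1)) + 369 = (496 + 9) + 369 = 505 + 369 = 874)
(K + T)² = (-1141 + 874)² = (-267)² = 71289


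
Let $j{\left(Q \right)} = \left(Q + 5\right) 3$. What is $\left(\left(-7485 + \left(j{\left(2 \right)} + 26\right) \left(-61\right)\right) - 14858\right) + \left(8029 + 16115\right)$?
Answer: $-1066$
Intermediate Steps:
$j{\left(Q \right)} = 15 + 3 Q$ ($j{\left(Q \right)} = \left(5 + Q\right) 3 = 15 + 3 Q$)
$\left(\left(-7485 + \left(j{\left(2 \right)} + 26\right) \left(-61\right)\right) - 14858\right) + \left(8029 + 16115\right) = \left(\left(-7485 + \left(\left(15 + 3 \cdot 2\right) + 26\right) \left(-61\right)\right) - 14858\right) + \left(8029 + 16115\right) = \left(\left(-7485 + \left(\left(15 + 6\right) + 26\right) \left(-61\right)\right) - 14858\right) + 24144 = \left(\left(-7485 + \left(21 + 26\right) \left(-61\right)\right) - 14858\right) + 24144 = \left(\left(-7485 + 47 \left(-61\right)\right) - 14858\right) + 24144 = \left(\left(-7485 - 2867\right) - 14858\right) + 24144 = \left(-10352 - 14858\right) + 24144 = -25210 + 24144 = -1066$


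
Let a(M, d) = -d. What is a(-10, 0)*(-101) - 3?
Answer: -3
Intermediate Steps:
a(-10, 0)*(-101) - 3 = -1*0*(-101) - 3 = 0*(-101) - 3 = 0 - 3 = -3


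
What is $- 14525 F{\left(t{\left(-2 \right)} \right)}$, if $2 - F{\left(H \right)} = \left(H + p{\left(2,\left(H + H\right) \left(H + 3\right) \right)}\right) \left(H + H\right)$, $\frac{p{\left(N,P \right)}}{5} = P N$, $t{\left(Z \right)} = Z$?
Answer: $2411150$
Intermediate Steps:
$p{\left(N,P \right)} = 5 N P$ ($p{\left(N,P \right)} = 5 P N = 5 N P$)
$F{\left(H \right)} = 2 - 2 H \left(H + 20 H \left(3 + H\right)\right)$ ($F{\left(H \right)} = 2 - \left(H + 5 \cdot 2 \left(H + H\right) \left(H + 3\right)\right) \left(H + H\right) = 2 - \left(H + 5 \cdot 2 \cdot 2 H \left(3 + H\right)\right) 2 H = 2 - \left(H + 20 H \left(3 + H\right)\right) 2 H = 2 - 2 H \left(H + 20 H \left(3 + H\right)\right)$)
$- 14525 F{\left(t{\left(-2 \right)} \right)} = - 14525 \left(2 - 122 \left(-2\right)^{2} - 40 \left(-2\right)^{3}\right) = - 14525 \left(2 - 488 - -320\right) = - 14525 \left(2 - 488 + 320\right) = \left(-14525\right) \left(-166\right) = 2411150$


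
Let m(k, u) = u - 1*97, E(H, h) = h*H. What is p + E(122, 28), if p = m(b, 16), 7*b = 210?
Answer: 3335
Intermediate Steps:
E(H, h) = H*h
b = 30 (b = (⅐)*210 = 30)
m(k, u) = -97 + u (m(k, u) = u - 97 = -97 + u)
p = -81 (p = -97 + 16 = -81)
p + E(122, 28) = -81 + 122*28 = -81 + 3416 = 3335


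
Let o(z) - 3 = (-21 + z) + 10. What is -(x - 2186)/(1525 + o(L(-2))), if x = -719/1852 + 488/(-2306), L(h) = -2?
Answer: 4669169111/3235064340 ≈ 1.4433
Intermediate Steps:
o(z) = -8 + z (o(z) = 3 + ((-21 + z) + 10) = 3 + (-11 + z) = -8 + z)
x = -1280895/2135356 (x = -719*1/1852 + 488*(-1/2306) = -719/1852 - 244/1153 = -1280895/2135356 ≈ -0.59985)
-(x - 2186)/(1525 + o(L(-2))) = -(-1280895/2135356 - 2186)/(1525 + (-8 - 2)) = -(-4669169111)/(2135356*(1525 - 10)) = -(-4669169111)/(2135356*1515) = -1*(-4669169111/3235064340) = 4669169111/3235064340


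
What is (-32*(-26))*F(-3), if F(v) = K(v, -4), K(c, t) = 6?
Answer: 4992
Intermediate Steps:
F(v) = 6
(-32*(-26))*F(-3) = -32*(-26)*6 = 832*6 = 4992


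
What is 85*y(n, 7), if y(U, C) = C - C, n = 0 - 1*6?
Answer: 0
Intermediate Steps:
n = -6 (n = 0 - 6 = -6)
y(U, C) = 0
85*y(n, 7) = 85*0 = 0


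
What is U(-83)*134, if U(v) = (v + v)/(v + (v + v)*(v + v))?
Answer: -268/331 ≈ -0.80967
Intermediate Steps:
U(v) = 2*v/(v + 4*v²) (U(v) = (2*v)/(v + (2*v)*(2*v)) = (2*v)/(v + 4*v²) = 2*v/(v + 4*v²))
U(-83)*134 = (2/(1 + 4*(-83)))*134 = (2/(1 - 332))*134 = (2/(-331))*134 = (2*(-1/331))*134 = -2/331*134 = -268/331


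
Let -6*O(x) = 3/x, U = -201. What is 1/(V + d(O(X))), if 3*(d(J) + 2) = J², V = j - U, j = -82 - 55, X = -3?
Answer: 108/6697 ≈ 0.016127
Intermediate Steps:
O(x) = -1/(2*x)
j = -137
V = 64 (V = -137 - 1*(-201) = -137 + 201 = 64)
d(J) = -2 + J²/3
1/(V + d(O(X))) = 1/(64 + (-2 + (-½/(-3))²/3)) = 1/(64 + (-2 + (-½*(-⅓))²/3)) = 1/(64 + (-2 + (⅙)²/3)) = 1/(64 + (-2 + (⅓)*(1/36))) = 1/(64 + (-2 + 1/108)) = 1/(64 - 215/108) = 1/(6697/108) = 108/6697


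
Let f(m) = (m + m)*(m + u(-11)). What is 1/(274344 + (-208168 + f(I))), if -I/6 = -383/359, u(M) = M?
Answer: 128881/8521241060 ≈ 1.5125e-5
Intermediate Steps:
I = 2298/359 (I = -(-2298)/359 = -6*(-383/359) = 2298/359 ≈ 6.4011)
f(m) = 2*m*(-11 + m) (f(m) = (m + m)*(m - 11) = (2*m)*(-11 + m) = 2*m*(-11 + m))
1/(274344 + (-208168 + f(I))) = 1/(274344 + (-208168 + 2*(2298/359)*(-11 + 2298/359))) = 1/(274344 + (-208168 + 2*(2298/359)*(-1651/359))) = 1/(274344 + (-208168 - 7587996/128881)) = 1/(274344 - 26836488004/128881) = 1/(8521241060/128881) = 128881/8521241060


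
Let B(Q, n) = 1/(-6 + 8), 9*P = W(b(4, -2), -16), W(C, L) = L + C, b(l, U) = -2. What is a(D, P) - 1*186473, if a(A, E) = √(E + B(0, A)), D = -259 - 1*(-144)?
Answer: -186473 + I*√6/2 ≈ -1.8647e+5 + 1.2247*I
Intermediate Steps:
D = -115 (D = -259 + 144 = -115)
W(C, L) = C + L
P = -2 (P = (-2 - 16)/9 = (⅑)*(-18) = -2)
B(Q, n) = ½ (B(Q, n) = 1/2 = ½)
a(A, E) = √(½ + E) (a(A, E) = √(E + ½) = √(½ + E))
a(D, P) - 1*186473 = √(2 + 4*(-2))/2 - 1*186473 = √(2 - 8)/2 - 186473 = √(-6)/2 - 186473 = (I*√6)/2 - 186473 = I*√6/2 - 186473 = -186473 + I*√6/2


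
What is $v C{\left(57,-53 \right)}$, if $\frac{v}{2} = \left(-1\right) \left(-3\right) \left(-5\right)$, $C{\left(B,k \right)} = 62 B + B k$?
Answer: $-15390$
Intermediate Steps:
$v = -30$ ($v = 2 \left(-1\right) \left(-3\right) \left(-5\right) = 2 \cdot 3 \left(-5\right) = 2 \left(-15\right) = -30$)
$v C{\left(57,-53 \right)} = - 30 \cdot 57 \left(62 - 53\right) = - 30 \cdot 57 \cdot 9 = \left(-30\right) 513 = -15390$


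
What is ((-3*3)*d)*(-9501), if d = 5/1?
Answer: 427545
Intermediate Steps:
d = 5 (d = 5*1 = 5)
((-3*3)*d)*(-9501) = (-3*3*5)*(-9501) = -9*5*(-9501) = -45*(-9501) = 427545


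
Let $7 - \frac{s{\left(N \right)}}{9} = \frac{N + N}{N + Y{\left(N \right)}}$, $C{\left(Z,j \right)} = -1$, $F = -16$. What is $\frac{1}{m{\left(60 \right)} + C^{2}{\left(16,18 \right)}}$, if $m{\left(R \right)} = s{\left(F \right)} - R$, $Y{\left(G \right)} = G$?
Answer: $- \frac{1}{5} \approx -0.2$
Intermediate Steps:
$s{\left(N \right)} = 54$ ($s{\left(N \right)} = 63 - 9 \frac{N + N}{N + N} = 63 - 9 \frac{2 N}{2 N} = 63 - 9 \cdot 2 N \frac{1}{2 N} = 63 - 9 = 54$)
$m{\left(R \right)} = 54 - R$
$\frac{1}{m{\left(60 \right)} + C^{2}{\left(16,18 \right)}} = \frac{1}{\left(54 - 60\right) + \left(-1\right)^{2}} = \frac{1}{\left(54 - 60\right) + 1} = \frac{1}{-6 + 1} = \frac{1}{-5} = - \frac{1}{5}$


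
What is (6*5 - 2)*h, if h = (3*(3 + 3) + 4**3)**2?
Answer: 188272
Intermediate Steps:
h = 6724 (h = (3*6 + 64)**2 = (18 + 64)**2 = 82**2 = 6724)
(6*5 - 2)*h = (6*5 - 2)*6724 = (30 - 2)*6724 = 28*6724 = 188272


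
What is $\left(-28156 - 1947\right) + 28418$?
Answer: $-1685$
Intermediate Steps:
$\left(-28156 - 1947\right) + 28418 = -30103 + 28418 = -1685$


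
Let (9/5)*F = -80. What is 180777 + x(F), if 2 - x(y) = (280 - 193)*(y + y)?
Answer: 565537/3 ≈ 1.8851e+5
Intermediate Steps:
F = -400/9 (F = (5/9)*(-80) = -400/9 ≈ -44.444)
x(y) = 2 - 174*y (x(y) = 2 - (280 - 193)*(y + y) = 2 - 87*2*y = 2 - 174*y)
180777 + x(F) = 180777 + (2 - 174*(-400/9)) = 180777 + (2 + 23200/3) = 180777 + 23206/3 = 565537/3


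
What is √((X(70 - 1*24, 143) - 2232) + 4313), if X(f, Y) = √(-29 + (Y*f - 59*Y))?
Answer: √(2081 + 4*I*√118) ≈ 45.62 + 0.4762*I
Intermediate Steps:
X(f, Y) = √(-29 - 59*Y + Y*f) (X(f, Y) = √(-29 + (-59*Y + Y*f)) = √(-29 - 59*Y + Y*f))
√((X(70 - 1*24, 143) - 2232) + 4313) = √((√(-29 - 59*143 + 143*(70 - 1*24)) - 2232) + 4313) = √((√(-29 - 8437 + 143*(70 - 24)) - 2232) + 4313) = √((√(-29 - 8437 + 143*46) - 2232) + 4313) = √((√(-29 - 8437 + 6578) - 2232) + 4313) = √((√(-1888) - 2232) + 4313) = √((4*I*√118 - 2232) + 4313) = √((-2232 + 4*I*√118) + 4313) = √(2081 + 4*I*√118)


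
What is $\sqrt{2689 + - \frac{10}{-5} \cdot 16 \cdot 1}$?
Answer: $\sqrt{2721} \approx 52.163$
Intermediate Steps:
$\sqrt{2689 + - \frac{10}{-5} \cdot 16 \cdot 1} = \sqrt{2689 + \left(-10\right) \left(- \frac{1}{5}\right) 16 \cdot 1} = \sqrt{2689 + 2 \cdot 16 \cdot 1} = \sqrt{2689 + 32 \cdot 1} = \sqrt{2689 + 32} = \sqrt{2721}$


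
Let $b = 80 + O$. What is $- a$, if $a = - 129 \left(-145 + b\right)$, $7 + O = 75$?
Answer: $387$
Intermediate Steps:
$O = 68$ ($O = -7 + 75 = 68$)
$b = 148$ ($b = 80 + 68 = 148$)
$a = -387$ ($a = - 129 \left(-145 + 148\right) = \left(-129\right) 3 = -387$)
$- a = \left(-1\right) \left(-387\right) = 387$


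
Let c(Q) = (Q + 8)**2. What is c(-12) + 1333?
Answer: 1349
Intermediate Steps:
c(Q) = (8 + Q)**2
c(-12) + 1333 = (8 - 12)**2 + 1333 = (-4)**2 + 1333 = 16 + 1333 = 1349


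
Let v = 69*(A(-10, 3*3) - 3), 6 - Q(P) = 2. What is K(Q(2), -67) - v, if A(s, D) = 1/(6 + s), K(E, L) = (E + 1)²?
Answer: 997/4 ≈ 249.25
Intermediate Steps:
Q(P) = 4 (Q(P) = 6 - 1*2 = 6 - 2 = 4)
K(E, L) = (1 + E)²
v = -897/4 (v = 69*(1/(6 - 10) - 3) = 69*(1/(-4) - 3) = 69*(-¼ - 3) = 69*(-13/4) = -897/4 ≈ -224.25)
K(Q(2), -67) - v = (1 + 4)² - 1*(-897/4) = 5² + 897/4 = 25 + 897/4 = 997/4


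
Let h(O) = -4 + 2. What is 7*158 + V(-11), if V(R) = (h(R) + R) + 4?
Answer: 1097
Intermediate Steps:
h(O) = -2
V(R) = 2 + R (V(R) = (-2 + R) + 4 = 2 + R)
7*158 + V(-11) = 7*158 + (2 - 11) = 1106 - 9 = 1097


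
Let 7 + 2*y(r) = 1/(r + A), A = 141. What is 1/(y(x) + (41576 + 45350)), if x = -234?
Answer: 93/8083792 ≈ 1.1504e-5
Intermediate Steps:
y(r) = -7/2 + 1/(2*(141 + r)) (y(r) = -7/2 + 1/(2*(r + 141)) = -7/2 + 1/(2*(141 + r)))
1/(y(x) + (41576 + 45350)) = 1/((-986 - 7*(-234))/(2*(141 - 234)) + (41576 + 45350)) = 1/((1/2)*(-986 + 1638)/(-93) + 86926) = 1/((1/2)*(-1/93)*652 + 86926) = 1/(-326/93 + 86926) = 1/(8083792/93) = 93/8083792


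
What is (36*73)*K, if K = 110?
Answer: 289080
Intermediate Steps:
(36*73)*K = (36*73)*110 = 2628*110 = 289080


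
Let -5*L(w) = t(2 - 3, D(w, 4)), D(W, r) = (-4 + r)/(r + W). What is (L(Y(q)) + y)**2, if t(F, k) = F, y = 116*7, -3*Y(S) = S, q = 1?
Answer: 16491721/25 ≈ 6.5967e+5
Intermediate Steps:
Y(S) = -S/3
D(W, r) = (-4 + r)/(W + r)
y = 812
L(w) = 1/5 (L(w) = -(2 - 3)/5 = -1/5*(-1) = 1/5)
(L(Y(q)) + y)**2 = (1/5 + 812)**2 = (4061/5)**2 = 16491721/25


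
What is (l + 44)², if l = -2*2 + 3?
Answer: 1849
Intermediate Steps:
l = -1 (l = -4 + 3 = -1)
(l + 44)² = (-1 + 44)² = 43² = 1849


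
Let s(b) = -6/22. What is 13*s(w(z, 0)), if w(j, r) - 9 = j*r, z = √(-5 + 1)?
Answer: -39/11 ≈ -3.5455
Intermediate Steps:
z = 2*I (z = √(-4) = 2*I ≈ 2.0*I)
w(j, r) = 9 + j*r
s(b) = -3/11 (s(b) = -6*1/22 = -3/11)
13*s(w(z, 0)) = 13*(-3/11) = -39/11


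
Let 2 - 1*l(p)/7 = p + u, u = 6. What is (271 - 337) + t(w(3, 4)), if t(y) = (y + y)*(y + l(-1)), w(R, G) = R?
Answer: -174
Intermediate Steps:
l(p) = -28 - 7*p (l(p) = 14 - 7*(p + 6) = 14 - 7*(6 + p) = 14 + (-42 - 7*p) = -28 - 7*p)
t(y) = 2*y*(-21 + y) (t(y) = (y + y)*(y + (-28 - 7*(-1))) = (2*y)*(y + (-28 + 7)) = (2*y)*(y - 21) = (2*y)*(-21 + y) = 2*y*(-21 + y))
(271 - 337) + t(w(3, 4)) = (271 - 337) + 2*3*(-21 + 3) = -66 + 2*3*(-18) = -66 - 108 = -174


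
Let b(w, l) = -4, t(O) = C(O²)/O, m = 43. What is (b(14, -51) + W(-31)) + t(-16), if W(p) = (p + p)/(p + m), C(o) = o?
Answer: -151/6 ≈ -25.167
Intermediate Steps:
t(O) = O (t(O) = O²/O = O)
W(p) = 2*p/(43 + p) (W(p) = (p + p)/(p + 43) = (2*p)/(43 + p) = 2*p/(43 + p))
(b(14, -51) + W(-31)) + t(-16) = (-4 + 2*(-31)/(43 - 31)) - 16 = (-4 + 2*(-31)/12) - 16 = (-4 + 2*(-31)*(1/12)) - 16 = (-4 - 31/6) - 16 = -55/6 - 16 = -151/6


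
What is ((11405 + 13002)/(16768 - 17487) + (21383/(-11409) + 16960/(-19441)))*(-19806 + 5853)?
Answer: 27215548667107600/53158634437 ≈ 5.1197e+5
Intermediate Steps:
((11405 + 13002)/(16768 - 17487) + (21383/(-11409) + 16960/(-19441)))*(-19806 + 5853) = (24407/(-719) + (21383*(-1/11409) + 16960*(-1/19441)))*(-13953) = (24407*(-1/719) + (-21383/11409 - 16960/19441))*(-13953) = (-24407/719 - 609203543/221802369)*(-13953) = -5851547767600/159475903311*(-13953) = 27215548667107600/53158634437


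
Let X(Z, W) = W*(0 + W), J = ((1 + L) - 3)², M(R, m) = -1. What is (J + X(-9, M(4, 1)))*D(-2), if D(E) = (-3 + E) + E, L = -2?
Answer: -119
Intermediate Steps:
J = 16 (J = ((1 - 2) - 3)² = (-1 - 3)² = (-4)² = 16)
D(E) = -3 + 2*E
X(Z, W) = W² (X(Z, W) = W*W = W²)
(J + X(-9, M(4, 1)))*D(-2) = (16 + (-1)²)*(-3 + 2*(-2)) = (16 + 1)*(-3 - 4) = 17*(-7) = -119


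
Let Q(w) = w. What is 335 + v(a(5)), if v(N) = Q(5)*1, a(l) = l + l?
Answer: 340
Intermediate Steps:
a(l) = 2*l
v(N) = 5 (v(N) = 5*1 = 5)
335 + v(a(5)) = 335 + 5 = 340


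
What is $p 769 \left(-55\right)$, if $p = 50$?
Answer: $-2114750$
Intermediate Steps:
$p 769 \left(-55\right) = 50 \cdot 769 \left(-55\right) = 50 \left(-42295\right) = -2114750$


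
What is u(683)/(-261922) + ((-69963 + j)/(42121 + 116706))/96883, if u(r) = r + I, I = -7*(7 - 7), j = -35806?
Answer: -10537458780621/4030360459515202 ≈ -0.0026145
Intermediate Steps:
I = 0 (I = -7*0 = 0)
u(r) = r (u(r) = r + 0 = r)
u(683)/(-261922) + ((-69963 + j)/(42121 + 116706))/96883 = 683/(-261922) + ((-69963 - 35806)/(42121 + 116706))/96883 = 683*(-1/261922) - 105769/158827*(1/96883) = -683/261922 - 105769*1/158827*(1/96883) = -683/261922 - 105769/158827*1/96883 = -683/261922 - 105769/15387636241 = -10537458780621/4030360459515202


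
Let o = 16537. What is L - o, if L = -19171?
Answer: -35708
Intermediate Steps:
L - o = -19171 - 1*16537 = -19171 - 16537 = -35708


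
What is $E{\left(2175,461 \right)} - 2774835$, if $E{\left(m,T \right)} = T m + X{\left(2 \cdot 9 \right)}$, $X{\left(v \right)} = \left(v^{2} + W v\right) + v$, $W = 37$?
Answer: $-1771152$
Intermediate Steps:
$X{\left(v \right)} = v^{2} + 38 v$ ($X{\left(v \right)} = \left(v^{2} + 37 v\right) + v = v^{2} + 38 v$)
$E{\left(m,T \right)} = 1008 + T m$ ($E{\left(m,T \right)} = T m + 2 \cdot 9 \left(38 + 2 \cdot 9\right) = T m + 18 \left(38 + 18\right) = T m + 18 \cdot 56 = T m + 1008 = 1008 + T m$)
$E{\left(2175,461 \right)} - 2774835 = \left(1008 + 461 \cdot 2175\right) - 2774835 = \left(1008 + 1002675\right) - 2774835 = 1003683 - 2774835 = -1771152$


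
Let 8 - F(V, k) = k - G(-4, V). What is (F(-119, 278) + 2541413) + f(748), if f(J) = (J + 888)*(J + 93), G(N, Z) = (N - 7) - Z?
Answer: 3917127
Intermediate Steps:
G(N, Z) = -7 + N - Z (G(N, Z) = (-7 + N) - Z = -7 + N - Z)
f(J) = (93 + J)*(888 + J) (f(J) = (888 + J)*(93 + J) = (93 + J)*(888 + J))
F(V, k) = -3 - V - k (F(V, k) = 8 - (k - (-7 - 4 - V)) = 8 - (k - (-11 - V)) = 8 - (k + (11 + V)) = 8 - (11 + V + k) = 8 + (-11 - V - k) = -3 - V - k)
(F(-119, 278) + 2541413) + f(748) = ((-3 - 1*(-119) - 1*278) + 2541413) + (82584 + 748² + 981*748) = ((-3 + 119 - 278) + 2541413) + (82584 + 559504 + 733788) = (-162 + 2541413) + 1375876 = 2541251 + 1375876 = 3917127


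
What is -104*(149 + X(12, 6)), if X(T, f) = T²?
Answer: -30472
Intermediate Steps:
-104*(149 + X(12, 6)) = -104*(149 + 12²) = -104*(149 + 144) = -104*293 = -30472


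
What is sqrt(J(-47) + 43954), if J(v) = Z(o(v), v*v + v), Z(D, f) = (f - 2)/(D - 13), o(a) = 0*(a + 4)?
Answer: sqrt(7400146)/13 ≈ 209.26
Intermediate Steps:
o(a) = 0 (o(a) = 0*(4 + a) = 0)
Z(D, f) = (-2 + f)/(-13 + D)
J(v) = 2/13 - v/13 - v**2/13 (J(v) = (-2 + (v*v + v))/(-13 + 0) = (-2 + (v**2 + v))/(-13) = -(-2 + (v + v**2))/13 = -(-2 + v + v**2)/13 = 2/13 - v/13 - v**2/13)
sqrt(J(-47) + 43954) = sqrt((2/13 - 1/13*(-47)*(1 - 47)) + 43954) = sqrt((2/13 - 1/13*(-47)*(-46)) + 43954) = sqrt((2/13 - 2162/13) + 43954) = sqrt(-2160/13 + 43954) = sqrt(569242/13) = sqrt(7400146)/13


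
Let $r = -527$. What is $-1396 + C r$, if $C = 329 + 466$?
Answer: $-420361$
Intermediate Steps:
$C = 795$
$-1396 + C r = -1396 + 795 \left(-527\right) = -1396 - 418965 = -420361$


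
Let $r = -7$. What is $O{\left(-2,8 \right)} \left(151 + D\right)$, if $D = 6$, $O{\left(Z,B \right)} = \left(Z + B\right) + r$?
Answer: $-157$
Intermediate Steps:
$O{\left(Z,B \right)} = -7 + B + Z$ ($O{\left(Z,B \right)} = \left(Z + B\right) - 7 = \left(B + Z\right) - 7 = -7 + B + Z$)
$O{\left(-2,8 \right)} \left(151 + D\right) = \left(-7 + 8 - 2\right) \left(151 + 6\right) = \left(-1\right) 157 = -157$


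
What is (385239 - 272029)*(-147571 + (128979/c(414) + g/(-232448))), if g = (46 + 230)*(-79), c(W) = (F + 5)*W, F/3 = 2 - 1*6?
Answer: -78176855428961185/4678016 ≈ -1.6712e+10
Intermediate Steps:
F = -12 (F = 3*(2 - 1*6) = 3*(2 - 6) = 3*(-4) = -12)
c(W) = -7*W (c(W) = (-12 + 5)*W = -7*W)
g = -21804 (g = 276*(-79) = -21804)
(385239 - 272029)*(-147571 + (128979/c(414) + g/(-232448))) = (385239 - 272029)*(-147571 + (128979/((-7*414)) - 21804/(-232448))) = 113210*(-147571 + (128979/(-2898) - 21804*(-1/232448))) = 113210*(-147571 + (128979*(-1/2898) + 5451/58112)) = 113210*(-147571 + (-14331/322 + 5451/58112)) = 113210*(-147571 - 415523925/9356032) = 113210*(-1381094522197/9356032) = -78176855428961185/4678016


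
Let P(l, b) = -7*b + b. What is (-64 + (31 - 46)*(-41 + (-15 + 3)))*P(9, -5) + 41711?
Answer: 63641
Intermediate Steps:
P(l, b) = -6*b
(-64 + (31 - 46)*(-41 + (-15 + 3)))*P(9, -5) + 41711 = (-64 + (31 - 46)*(-41 + (-15 + 3)))*(-6*(-5)) + 41711 = (-64 - 15*(-41 - 12))*30 + 41711 = (-64 - 15*(-53))*30 + 41711 = (-64 + 795)*30 + 41711 = 731*30 + 41711 = 21930 + 41711 = 63641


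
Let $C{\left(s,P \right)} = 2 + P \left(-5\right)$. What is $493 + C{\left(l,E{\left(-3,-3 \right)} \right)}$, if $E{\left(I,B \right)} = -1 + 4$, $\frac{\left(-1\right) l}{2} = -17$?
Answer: $480$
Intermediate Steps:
$l = 34$ ($l = \left(-2\right) \left(-17\right) = 34$)
$E{\left(I,B \right)} = 3$
$C{\left(s,P \right)} = 2 - 5 P$
$493 + C{\left(l,E{\left(-3,-3 \right)} \right)} = 493 + \left(2 - 15\right) = 493 - 13 = 480$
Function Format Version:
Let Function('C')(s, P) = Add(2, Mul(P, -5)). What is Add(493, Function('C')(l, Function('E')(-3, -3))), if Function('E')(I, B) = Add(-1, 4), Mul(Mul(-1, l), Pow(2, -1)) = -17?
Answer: 480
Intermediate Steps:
l = 34 (l = Mul(-2, -17) = 34)
Function('E')(I, B) = 3
Function('C')(s, P) = Add(2, Mul(-5, P))
Add(493, Function('C')(l, Function('E')(-3, -3))) = Add(493, Add(2, Mul(-5, 3))) = Add(493, Add(2, -15)) = Add(493, -13) = 480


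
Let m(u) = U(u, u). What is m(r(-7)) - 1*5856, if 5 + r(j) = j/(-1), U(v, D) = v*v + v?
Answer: -5850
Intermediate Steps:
U(v, D) = v + v² (U(v, D) = v² + v = v + v²)
r(j) = -5 - j (r(j) = -5 + j/(-1) = -5 + j*(-1) = -5 - j)
m(u) = u*(1 + u)
m(r(-7)) - 1*5856 = (-5 - 1*(-7))*(1 + (-5 - 1*(-7))) - 1*5856 = (-5 + 7)*(1 + (-5 + 7)) - 5856 = 2*(1 + 2) - 5856 = 2*3 - 5856 = 6 - 5856 = -5850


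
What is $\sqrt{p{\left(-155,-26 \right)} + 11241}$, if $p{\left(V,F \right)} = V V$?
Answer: $\sqrt{35266} \approx 187.79$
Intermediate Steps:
$p{\left(V,F \right)} = V^{2}$
$\sqrt{p{\left(-155,-26 \right)} + 11241} = \sqrt{\left(-155\right)^{2} + 11241} = \sqrt{24025 + 11241} = \sqrt{35266}$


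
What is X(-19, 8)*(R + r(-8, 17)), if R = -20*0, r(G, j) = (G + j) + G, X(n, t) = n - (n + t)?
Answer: -8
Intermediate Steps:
X(n, t) = -t (X(n, t) = n + (-n - t) = -t)
r(G, j) = j + 2*G
R = 0
X(-19, 8)*(R + r(-8, 17)) = (-1*8)*(0 + (17 + 2*(-8))) = -8*(0 + (17 - 16)) = -8*(0 + 1) = -8*1 = -8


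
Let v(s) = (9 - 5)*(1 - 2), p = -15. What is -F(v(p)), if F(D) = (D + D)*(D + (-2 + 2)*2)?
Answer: -32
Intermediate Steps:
v(s) = -4 (v(s) = 4*(-1) = -4)
F(D) = 2*D² (F(D) = (2*D)*(D + 0*2) = (2*D)*(D + 0) = (2*D)*D = 2*D²)
-F(v(p)) = -2*(-4)² = -2*16 = -1*32 = -32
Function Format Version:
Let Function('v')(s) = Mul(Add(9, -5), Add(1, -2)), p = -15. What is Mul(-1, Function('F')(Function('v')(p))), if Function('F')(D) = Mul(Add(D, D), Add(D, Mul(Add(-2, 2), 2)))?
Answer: -32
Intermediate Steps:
Function('v')(s) = -4 (Function('v')(s) = Mul(4, -1) = -4)
Function('F')(D) = Mul(2, Pow(D, 2)) (Function('F')(D) = Mul(Mul(2, D), Add(D, Mul(0, 2))) = Mul(Mul(2, D), Add(D, 0)) = Mul(Mul(2, D), D) = Mul(2, Pow(D, 2)))
Mul(-1, Function('F')(Function('v')(p))) = Mul(-1, Mul(2, Pow(-4, 2))) = Mul(-1, Mul(2, 16)) = Mul(-1, 32) = -32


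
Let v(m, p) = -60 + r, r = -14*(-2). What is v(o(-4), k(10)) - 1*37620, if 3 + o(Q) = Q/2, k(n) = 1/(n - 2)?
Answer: -37652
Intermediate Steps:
r = 28
k(n) = 1/(-2 + n)
o(Q) = -3 + Q/2
v(m, p) = -32 (v(m, p) = -60 + 28 = -32)
v(o(-4), k(10)) - 1*37620 = -32 - 1*37620 = -32 - 37620 = -37652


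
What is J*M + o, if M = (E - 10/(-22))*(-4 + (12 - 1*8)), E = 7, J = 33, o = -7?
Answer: -7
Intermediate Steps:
M = 0 (M = (7 - 10/(-22))*(-4 + (12 - 1*8)) = (7 - 10*(-1/22))*(-4 + (12 - 8)) = (7 + 5/11)*(-4 + 4) = (82/11)*0 = 0)
J*M + o = 33*0 - 7 = 0 - 7 = -7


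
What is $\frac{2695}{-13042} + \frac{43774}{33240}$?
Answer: $\frac{120329677}{108379020} \approx 1.1103$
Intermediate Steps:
$\frac{2695}{-13042} + \frac{43774}{33240} = 2695 \left(- \frac{1}{13042}\right) + 43774 \cdot \frac{1}{33240} = - \frac{2695}{13042} + \frac{21887}{16620} = \frac{120329677}{108379020}$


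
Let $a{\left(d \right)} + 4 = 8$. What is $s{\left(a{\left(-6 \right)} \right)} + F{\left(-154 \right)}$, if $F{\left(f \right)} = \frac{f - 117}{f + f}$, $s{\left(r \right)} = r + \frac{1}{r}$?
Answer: $\frac{395}{77} \approx 5.1299$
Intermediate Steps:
$a{\left(d \right)} = 4$ ($a{\left(d \right)} = -4 + 8 = 4$)
$F{\left(f \right)} = \frac{-117 + f}{2 f}$
$s{\left(a{\left(-6 \right)} \right)} + F{\left(-154 \right)} = \left(4 + \frac{1}{4}\right) + \frac{-117 - 154}{2 \left(-154\right)} = \left(4 + \frac{1}{4}\right) + \frac{1}{2} \left(- \frac{1}{154}\right) \left(-271\right) = \frac{17}{4} + \frac{271}{308} = \frac{395}{77}$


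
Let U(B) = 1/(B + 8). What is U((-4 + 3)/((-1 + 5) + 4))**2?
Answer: 64/3969 ≈ 0.016125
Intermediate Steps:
U(B) = 1/(8 + B)
U((-4 + 3)/((-1 + 5) + 4))**2 = (1/(8 + (-4 + 3)/((-1 + 5) + 4)))**2 = (1/(8 - 1/(4 + 4)))**2 = (1/(8 - 1/8))**2 = (1/(63/8))**2 = (8/63)**2 = 64/3969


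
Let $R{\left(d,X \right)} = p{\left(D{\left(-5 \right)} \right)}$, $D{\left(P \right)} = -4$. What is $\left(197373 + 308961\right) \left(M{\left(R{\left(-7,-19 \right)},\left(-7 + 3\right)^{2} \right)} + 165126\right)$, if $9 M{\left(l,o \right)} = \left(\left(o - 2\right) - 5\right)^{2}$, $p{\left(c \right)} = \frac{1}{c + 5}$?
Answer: $83613465090$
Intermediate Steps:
$p{\left(c \right)} = \frac{1}{5 + c}$
$R{\left(d,X \right)} = 1$ ($R{\left(d,X \right)} = \frac{1}{5 - 4} = 1^{-1} = 1$)
$M{\left(l,o \right)} = \frac{\left(-7 + o\right)^{2}}{9}$ ($M{\left(l,o \right)} = \frac{\left(\left(o - 2\right) - 5\right)^{2}}{9} = \frac{\left(\left(-2 + o\right) - 5\right)^{2}}{9} = \frac{\left(-7 + o\right)^{2}}{9}$)
$\left(197373 + 308961\right) \left(M{\left(R{\left(-7,-19 \right)},\left(-7 + 3\right)^{2} \right)} + 165126\right) = \left(197373 + 308961\right) \left(\frac{\left(-7 + \left(-7 + 3\right)^{2}\right)^{2}}{9} + 165126\right) = 506334 \left(\frac{\left(-7 + \left(-4\right)^{2}\right)^{2}}{9} + 165126\right) = 506334 \left(\frac{\left(-7 + 16\right)^{2}}{9} + 165126\right) = 506334 \left(\frac{9^{2}}{9} + 165126\right) = 506334 \left(\frac{1}{9} \cdot 81 + 165126\right) = 506334 \left(9 + 165126\right) = 506334 \cdot 165135 = 83613465090$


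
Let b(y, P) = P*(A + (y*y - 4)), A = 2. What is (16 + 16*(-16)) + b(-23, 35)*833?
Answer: 15364445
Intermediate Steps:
b(y, P) = P*(-2 + y**2) (b(y, P) = P*(2 + (y*y - 4)) = P*(2 + (y**2 - 4)) = P*(2 + (-4 + y**2)) = P*(-2 + y**2))
(16 + 16*(-16)) + b(-23, 35)*833 = (16 + 16*(-16)) + (35*(-2 + (-23)**2))*833 = (16 - 256) + (35*(-2 + 529))*833 = -240 + (35*527)*833 = -240 + 18445*833 = -240 + 15364685 = 15364445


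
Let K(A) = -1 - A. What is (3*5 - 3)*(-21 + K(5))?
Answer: -324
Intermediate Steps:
(3*5 - 3)*(-21 + K(5)) = (3*5 - 3)*(-21 + (-1 - 1*5)) = (15 - 3)*(-21 + (-1 - 5)) = 12*(-21 - 6) = 12*(-27) = -324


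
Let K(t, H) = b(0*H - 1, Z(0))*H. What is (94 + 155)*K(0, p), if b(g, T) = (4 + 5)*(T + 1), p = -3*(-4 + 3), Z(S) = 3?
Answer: 26892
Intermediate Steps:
p = 3 (p = -3*(-1) = 3)
b(g, T) = 9 + 9*T (b(g, T) = 9*(1 + T) = 9 + 9*T)
K(t, H) = 36*H (K(t, H) = (9 + 9*3)*H = (9 + 27)*H = 36*H)
(94 + 155)*K(0, p) = (94 + 155)*(36*3) = 249*108 = 26892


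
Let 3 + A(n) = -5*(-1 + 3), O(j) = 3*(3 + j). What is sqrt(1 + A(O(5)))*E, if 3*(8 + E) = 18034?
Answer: 36020*I*sqrt(3)/3 ≈ 20796.0*I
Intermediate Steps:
E = 18010/3 (E = -8 + (1/3)*18034 = -8 + 18034/3 = 18010/3 ≈ 6003.3)
O(j) = 9 + 3*j
A(n) = -13 (A(n) = -3 - 5*(-1 + 3) = -3 - 5*2 = -3 - 10 = -13)
sqrt(1 + A(O(5)))*E = sqrt(1 - 13)*(18010/3) = sqrt(-12)*(18010/3) = (2*I*sqrt(3))*(18010/3) = 36020*I*sqrt(3)/3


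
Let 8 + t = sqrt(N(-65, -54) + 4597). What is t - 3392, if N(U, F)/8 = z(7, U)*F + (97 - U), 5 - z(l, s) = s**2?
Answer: -3400 + sqrt(1828933) ≈ -2047.6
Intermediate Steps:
z(l, s) = 5 - s**2
N(U, F) = 776 - 8*U + 8*F*(5 - U**2) (N(U, F) = 8*((5 - U**2)*F + (97 - U)) = 8*(F*(5 - U**2) + (97 - U)) = 8*(97 - U + F*(5 - U**2)) = 776 - 8*U + 8*F*(5 - U**2))
t = -8 + sqrt(1828933) (t = -8 + sqrt((776 - 8*(-65) - 8*(-54)*(-5 + (-65)**2)) + 4597) = -8 + sqrt((776 + 520 - 8*(-54)*(-5 + 4225)) + 4597) = -8 + sqrt((776 + 520 - 8*(-54)*4220) + 4597) = -8 + sqrt((776 + 520 + 1823040) + 4597) = -8 + sqrt(1824336 + 4597) = -8 + sqrt(1828933) ≈ 1344.4)
t - 3392 = (-8 + sqrt(1828933)) - 3392 = -3400 + sqrt(1828933)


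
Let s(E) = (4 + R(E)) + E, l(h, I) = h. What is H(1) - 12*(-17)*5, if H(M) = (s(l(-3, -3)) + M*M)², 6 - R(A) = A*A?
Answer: 1021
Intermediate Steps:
R(A) = 6 - A² (R(A) = 6 - A*A = 6 - A²)
s(E) = 10 + E - E² (s(E) = (4 + (6 - E²)) + E = (10 - E²) + E = 10 + E - E²)
H(M) = (-2 + M²)² (H(M) = ((10 - 3 - 1*(-3)²) + M*M)² = ((10 - 3 - 1*9) + M²)² = ((10 - 3 - 9) + M²)² = (-2 + M²)²)
H(1) - 12*(-17)*5 = (-2 + 1²)² - 12*(-17)*5 = (-2 + 1)² + 204*5 = (-1)² + 1020 = 1 + 1020 = 1021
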